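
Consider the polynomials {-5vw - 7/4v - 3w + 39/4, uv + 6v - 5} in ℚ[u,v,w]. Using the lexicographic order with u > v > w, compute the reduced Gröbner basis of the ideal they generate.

f_1 = -5vw - 7/4v - 3w + 39/4, LT = vw.
f_2 = uv + 6v - 5, LT = uv.

S(f_1,f_2): lcm = uvw. S = 7/20uv + ⅗uw - 39/20u - 6vw + 5w.
  leading term uv: subtract (7/20)·f_2 from 7/20uv + ⅗uw - 39/20u - 6vw + 5w → ⅗uw - 39/20u - 6vw - 21/10v + 5w + 7/4
  leading term uw: no divisor's leading term divides it; move ⅗uw to the remainder.
  leading term u: no divisor's leading term divides it; move -39/20u to the remainder.
  leading term vw: subtract (6/5)·f_1 from -6vw - 21/10v + 5w + 7/4 → 43/5w - 199/20
  leading term w: no divisor's leading term divides it; move 43/5w to the remainder.
  leading term 1: no divisor's leading term divides it; move -199/20 to the remainder.
  remainder ⅗uw - 39/20u + 43/5w - 199/20 ≠ 0; add g_3 = ⅗uw - 39/20u + 43/5w - 199/20 to the basis.

The other S-polynomials (S(f_1,g_3), S(f_2,g_3)) all reduce to 0 modulo the current basis, so we have a Gröbner basis.

G = {uv + 6v - 5, uw - 13/4u + 43/3w - 199/12, vw + 7/20v + ⅗w - 39/20}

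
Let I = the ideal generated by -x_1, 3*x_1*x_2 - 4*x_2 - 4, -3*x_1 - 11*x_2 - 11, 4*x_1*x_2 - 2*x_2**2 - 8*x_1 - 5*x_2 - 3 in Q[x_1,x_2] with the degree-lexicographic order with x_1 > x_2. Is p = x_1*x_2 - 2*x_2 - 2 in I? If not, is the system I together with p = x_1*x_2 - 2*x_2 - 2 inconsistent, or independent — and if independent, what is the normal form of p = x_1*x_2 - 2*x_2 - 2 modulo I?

First compute the reduced Gröbner basis of I by Buchberger's algorithm.
f_1 = -x_1, LT = x_1.
f_2 = 3*x_1*x_2 - 4*x_2 - 4, LT = x_1*x_2.
f_3 = -3*x_1 - 11*x_2 - 11, LT = x_1.
f_4 = 4*x_1*x_2 - 2*x_2**2 - 8*x_1 - 5*x_2 - 3, LT = x_1*x_2.

S(f_1,f_2): lcm = x_1*x_2. S = 4/3*x_2 + 4/3.
  leading term x_2: no divisor's leading term divides it; move 4/3*x_2 to the remainder.
  leading term 1: no divisor's leading term divides it; move 4/3 to the remainder.
  remainder 4/3*x_2 + 4/3 ≠ 0; add h_5 = 4/3*x_2 + 4/3 to the basis.

S(f_1,f_3): lcm = x_1. S = -11/3*x_2 - 11/3.
  leading term x_2: subtract (-11/4)·h_5 from -11/3*x_2 - 11/3 → 0
  remainder 0.

S(f_1,f_4): lcm = x_1*x_2. S = 1/2*x_2**2 + 2*x_1 + 5/4*x_2 + 3/4.
  leading term x_2**2: subtract (3/8*x_2)·h_5 from 1/2*x_2**2 + 2*x_1 + 5/4*x_2 + 3/4 → 2*x_1 + 3/4*x_2 + 3/4
  leading term x_1: subtract (-2)·f_1 from 2*x_1 + 3/4*x_2 + 3/4 → 3/4*x_2 + 3/4
  leading term x_2: subtract (9/16)·h_5 from 3/4*x_2 + 3/4 → 0
  remainder 0.

S(f_2,f_3): lcm = x_1*x_2. S = -11/3*x_2**2 - 5*x_2 - 4/3.
  leading term x_2**2: subtract (-11/4*x_2)·h_5 from -11/3*x_2**2 - 5*x_2 - 4/3 → -4/3*x_2 - 4/3
  leading term x_2: subtract (-1)·h_5 from -4/3*x_2 - 4/3 → 0
  remainder 0.

S(f_2,f_4): lcm = x_1*x_2. S = 1/2*x_2**2 + 2*x_1 - 1/12*x_2 - 7/12.
  leading term x_2**2: subtract (3/8*x_2)·h_5 from 1/2*x_2**2 + 2*x_1 - 1/12*x_2 - 7/12 → 2*x_1 - 7/12*x_2 - 7/12
  leading term x_1: subtract (-2)·f_1 from 2*x_1 - 7/12*x_2 - 7/12 → -7/12*x_2 - 7/12
  leading term x_2: subtract (-7/16)·h_5 from -7/12*x_2 - 7/12 → 0
  remainder 0.

S(f_3,f_4): lcm = x_1*x_2. S = 25/6*x_2**2 + 2*x_1 + 59/12*x_2 + 3/4.
  leading term x_2**2: subtract (25/8*x_2)·h_5 from 25/6*x_2**2 + 2*x_1 + 59/12*x_2 + 3/4 → 2*x_1 + 3/4*x_2 + 3/4
  leading term x_1: subtract (-2)·f_1 from 2*x_1 + 3/4*x_2 + 3/4 → 3/4*x_2 + 3/4
  leading term x_2: subtract (9/16)·h_5 from 3/4*x_2 + 3/4 → 0
  remainder 0.

S(f_1,h_5): leading monomials are coprime, so the S-polynomial reduces to 0 (Buchberger's first criterion).
S(f_2,h_5): lcm = x_1*x_2. S = -x_1 - 4/3*x_2 - 4/3.
  leading term x_1: subtract (1)·f_1 from -x_1 - 4/3*x_2 - 4/3 → -4/3*x_2 - 4/3
  leading term x_2: subtract (-1)·h_5 from -4/3*x_2 - 4/3 → 0
  remainder 0.

S(f_3,h_5): leading monomials are coprime, so the S-polynomial reduces to 0 (Buchberger's first criterion).
S(f_4,h_5): lcm = x_1*x_2. S = -1/2*x_2**2 - 3*x_1 - 5/4*x_2 - 3/4.
  leading term x_2**2: subtract (-3/8*x_2)·h_5 from -1/2*x_2**2 - 3*x_1 - 5/4*x_2 - 3/4 → -3*x_1 - 3/4*x_2 - 3/4
  leading term x_1: subtract (3)·f_1 from -3*x_1 - 3/4*x_2 - 3/4 → -3/4*x_2 - 3/4
  leading term x_2: subtract (-9/16)·h_5 from -3/4*x_2 - 3/4 → 0
  remainder 0.

Every S-polynomial of the final basis reduces to 0, so we have a Gröbner basis.
Inter-reduce: drop elements whose leading term is divisible by another's, tail-reduce, and make monic.
Reduced Gröbner basis: {x_1, x_2 + 1}.
Label its elements g_1 = x_1, g_2 = x_2 + 1.

Reduce p = x_1*x_2 - 2*x_2 - 2 modulo G:
  leading term x_1*x_2: subtract (x_2)·g_1 from x_1*x_2 - 2*x_2 - 2 → -2*x_2 - 2
  leading term x_2: subtract (-2)·g_2 from -2*x_2 - 2 → 0
  normal form = 0.
Since the normal form is 0, p ∈ I.

x_1*x_2 - 2*x_2 - 2 lies in I (it reduces to 0).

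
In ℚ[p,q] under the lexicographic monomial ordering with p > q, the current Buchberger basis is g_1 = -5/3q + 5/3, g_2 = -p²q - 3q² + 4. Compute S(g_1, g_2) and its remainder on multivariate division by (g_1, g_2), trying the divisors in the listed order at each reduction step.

lcm(LM(g_1), LM(g_2)) = p²q.
S = (lcm/LT(g_1))·g_1 − (lcm/LT(g_2))·g_2 = -p² - 3q² + 4.
Reduce S modulo (g_1, g_2) in that order:
  leading term p²: no divisor's leading term divides it; move -p² to the remainder.
  leading term q²: subtract (9/5q)·g_1 from -3q² + 4 → -3q + 4
  leading term q: subtract (9/5)·g_1 from -3q + 4 → 1
  leading term 1: no divisor's leading term divides it; move 1 to the remainder.
The remainder -p² + 1 is nonzero, so it would be added as the next basis element.

S(g_1, g_2) = -p² - 3q² + 4; remainder on division = -p² + 1.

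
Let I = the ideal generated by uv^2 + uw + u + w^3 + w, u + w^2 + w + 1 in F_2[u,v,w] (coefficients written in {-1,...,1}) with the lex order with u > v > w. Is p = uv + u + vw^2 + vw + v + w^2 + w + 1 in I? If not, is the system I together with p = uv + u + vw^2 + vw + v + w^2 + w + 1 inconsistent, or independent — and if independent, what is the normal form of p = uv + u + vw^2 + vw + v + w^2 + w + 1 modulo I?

uv + u + vw^2 + vw + v + w^2 + w + 1 lies in I (it reduces to 0).

First compute the reduced Gröbner basis of I by Buchberger's algorithm.
f_1 = uv^2 + uw + u + w^3 + w, LT = uv^2.
f_2 = u + w^2 + w + 1, LT = u.

S(f_1,f_2): lcm = uv^2. S = uw + u + v^2w^2 + v^2w + v^2 + w^3 + w.
  leading term uw: subtract (w)·f_2 from uw + u + v^2w^2 + v^2w + v^2 + w^3 + w → u + v^2w^2 + v^2w + v^2 + w^2
  leading term u: subtract (1)·f_2 from u + v^2w^2 + v^2w + v^2 + w^2 → v^2w^2 + v^2w + v^2 + w + 1
  leading term v^2w^2: no divisor's leading term divides it; move v^2w^2 to the remainder.
  leading term v^2w: no divisor's leading term divides it; move v^2w to the remainder.
  leading term v^2: no divisor's leading term divides it; move v^2 to the remainder.
  leading term w: no divisor's leading term divides it; move w to the remainder.
  leading term 1: no divisor's leading term divides it; move 1 to the remainder.
  remainder v^2w^2 + v^2w + v^2 + w + 1 ≠ 0; add h_3 = v^2w^2 + v^2w + v^2 + w + 1 to the basis.

The other S-polynomials (S(f_1,h_3), S(f_2,h_3)) all reduce to 0 modulo the current basis, so we have a Gröbner basis.
Inter-reduce: drop elements whose leading term is divisible by another's, tail-reduce, and make monic.
Reduced Gröbner basis: {u + w^2 + w + 1, v^2w^2 + v^2w + v^2 + w + 1}.
Label its elements g_1 = u + w^2 + w + 1, g_2 = v^2w^2 + v^2w + v^2 + w + 1.

Reduce p = uv + u + vw^2 + vw + v + w^2 + w + 1 modulo G:
  leading term uv: subtract (v)·g_1 from uv + u + vw^2 + vw + v + w^2 + w + 1 → u + w^2 + w + 1
  leading term u: subtract (1)·g_1 from u + w^2 + w + 1 → 0
  normal form = 0.
Since the normal form is 0, p ∈ I.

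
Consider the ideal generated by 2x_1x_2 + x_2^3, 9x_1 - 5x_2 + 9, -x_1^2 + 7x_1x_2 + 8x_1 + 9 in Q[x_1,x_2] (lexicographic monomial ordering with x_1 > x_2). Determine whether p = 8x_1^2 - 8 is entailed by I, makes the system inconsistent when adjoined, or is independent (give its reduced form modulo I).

8x_1^2 - 8 lies in I (it reduces to 0).

First compute the reduced Gröbner basis of I by Buchberger's algorithm.
f_1 = 2x_1x_2 + x_2^3, LT = x_1x_2.
f_2 = 9x_1 - 5x_2 + 9, LT = x_1.
f_3 = -x_1^2 + 7x_1x_2 + 8x_1 + 9, LT = x_1^2.

S(f_1,f_2): lcm = x_1x_2. S = 1/2x_2^3 + 5/9x_2^2 - x_2.
  leading term x_2^3: no divisor's leading term divides it; move 1/2x_2^3 to the remainder.
  leading term x_2^2: no divisor's leading term divides it; move 5/9x_2^2 to the remainder.
  leading term x_2: no divisor's leading term divides it; move -x_2 to the remainder.
  remainder 1/2x_2^3 + 5/9x_2^2 - x_2 ≠ 0; add h_4 = 1/2x_2^3 + 5/9x_2^2 - x_2 to the basis.

S(f_1,f_3): lcm = x_1^2x_2. S = 1/2x_1x_2^3 + 7x_1x_2^2 + 8x_1x_2 + 9x_2.
  leading term x_1x_2^3: subtract (1/4x_2^2)·f_1 from 1/2x_1x_2^3 + 7x_1x_2^2 + 8x_1x_2 + 9x_2 → 7x_1x_2^2 + 8x_1x_2 - 1/4x_2^5 + 9x_2
  leading term x_1x_2^2: subtract (7/2x_2)·f_1 from 7x_1x_2^2 + 8x_1x_2 - 1/4x_2^5 + 9x_2 → 8x_1x_2 - 1/4x_2^5 - 7/2x_2^4 + 9x_2
  leading term x_1x_2: subtract (4)·f_1 from 8x_1x_2 - 1/4x_2^5 - 7/2x_2^4 + 9x_2 → -1/4x_2^5 - 7/2x_2^4 - 4x_2^3 + 9x_2
  leading term x_2^5: subtract (-1/2x_2^2)·h_4 from -1/4x_2^5 - 7/2x_2^4 - 4x_2^3 + 9x_2 → -29/9x_2^4 - 9/2x_2^3 + 9x_2
  leading term x_2^4: subtract (-58/9x_2)·h_4 from -29/9x_2^4 - 9/2x_2^3 + 9x_2 → -149/162x_2^3 - 58/9x_2^2 + 9x_2
  leading term x_2^3: subtract (-149/81)·h_4 from -149/162x_2^3 - 58/9x_2^2 + 9x_2 → -3953/729x_2^2 + 580/81x_2
  leading term x_2^2: no divisor's leading term divides it; move -3953/729x_2^2 to the remainder.
  leading term x_2: no divisor's leading term divides it; move 580/81x_2 to the remainder.
  remainder -3953/729x_2^2 + 580/81x_2 ≠ 0; add h_5 = -3953/729x_2^2 + 580/81x_2 to the basis.

S(f_2,f_3): lcm = x_1^2. S = 58/9x_1x_2 + 9x_1 + 9.
  leading term x_1x_2: subtract (29/9)·f_1 from 58/9x_1x_2 + 9x_1 + 9 → 9x_1 - 29/9x_2^3 + 9
  leading term x_1: subtract (1)·f_2 from 9x_1 - 29/9x_2^3 + 9 → -29/9x_2^3 + 5x_2
  leading term x_2^3: subtract (-58/9)·h_4 from -29/9x_2^3 + 5x_2 → 290/81x_2^2 - 13/9x_2
  leading term x_2^2: subtract (-2610/3953)·h_5 from 290/81x_2^2 - 13/9x_2 → 12979/3953x_2
  leading term x_2: no divisor's leading term divides it; move 12979/3953x_2 to the remainder.
  remainder 12979/3953x_2 ≠ 0; add h_6 = 12979/3953x_2 to the basis.

The other S-polynomials (S(f_1,h_4), S(f_2,h_4), S(f_3,h_4), S(f_1,h_5), S(f_2,h_5), S(f_3,h_5), S(h_4,h_5), S(f_1,h_6), S(f_2,h_6), S(f_3,h_6), S(h_4,h_6), S(h_5,h_6)) all reduce to 0 modulo the current basis, so we have a Gröbner basis.
Inter-reduce: drop elements whose leading term is divisible by another's, tail-reduce, and make monic.
Reduced Gröbner basis: {x_1 + 1, x_2}.
Label its elements g_1 = x_1 + 1, g_2 = x_2.

Reduce p = 8x_1^2 - 8 modulo G:
  leading term x_1^2: subtract (8x_1)·g_1 from 8x_1^2 - 8 → -8x_1 - 8
  leading term x_1: subtract (-8)·g_1 from -8x_1 - 8 → 0
  normal form = 0.
Since the normal form is 0, p ∈ I.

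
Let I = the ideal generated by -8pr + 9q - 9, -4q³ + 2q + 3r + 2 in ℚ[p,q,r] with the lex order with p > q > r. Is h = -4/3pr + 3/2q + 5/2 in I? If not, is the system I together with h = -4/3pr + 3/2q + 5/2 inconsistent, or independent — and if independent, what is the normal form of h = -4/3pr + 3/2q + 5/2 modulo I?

Adjoining -4/3pr + 3/2q + 5/2 makes the ideal the whole ring: the system is inconsistent.

First compute the reduced Gröbner basis of I by Buchberger's algorithm.
f_1 = -8pr + 9q - 9, LT = pr.
f_2 = -4q³ + 2q + 3r + 2, LT = q³.

S(f_1,f_2): leading monomials are coprime, so the S-polynomial reduces to 0 (Buchberger's first criterion).
Every S-polynomial of the final basis reduces to 0, so we have a Gröbner basis.
Inter-reduce: drop elements whose leading term is divisible by another's, tail-reduce, and make monic.
Reduced Gröbner basis: {pr - 9/8q + 9/8, q³ - ½q - ¾r - ½}.
Label its elements g_1 = pr - 9/8q + 9/8, g_2 = q³ - ½q - ¾r - ½.

Reduce h = -4/3pr + 3/2q + 5/2 modulo G:
  leading term pr: subtract (-4/3)·g_1 from -4/3pr + 3/2q + 5/2 → 4
  leading term 1: no divisor's leading term divides it; move 4 to the remainder.
  normal form = 4.
The normal form is nonzero, so h ∉ I. Since h minus its normal form lies in I, I + (h) = I + (n) where n = 4; decide whether this ideal is the whole ring.
Here n = 4 is a nonzero constant, hence a unit: 1 ∈ I + (h), the Gröbner basis of I + (h) is {1}, and the enlarged system has no common solution — adjoining h is inconsistent.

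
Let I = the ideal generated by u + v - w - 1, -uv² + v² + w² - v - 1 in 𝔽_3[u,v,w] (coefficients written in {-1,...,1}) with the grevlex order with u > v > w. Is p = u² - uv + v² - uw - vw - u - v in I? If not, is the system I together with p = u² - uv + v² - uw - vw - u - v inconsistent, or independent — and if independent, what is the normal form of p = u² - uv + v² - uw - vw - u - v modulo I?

First compute the reduced Gröbner basis of I by Buchberger's algorithm.
f_1 = u + v - w - 1, LT = u.
f_2 = -uv² + v² + w² - v - 1, LT = uv².

S(f_1,f_2): lcm = uv². S = v³ - v²w + w² - v - 1.
  leading term v³: no divisor's leading term divides it; move v³ to the remainder.
  leading term v²w: no divisor's leading term divides it; move -v²w to the remainder.
  leading term w²: no divisor's leading term divides it; move w² to the remainder.
  leading term v: no divisor's leading term divides it; move -v to the remainder.
  leading term 1: no divisor's leading term divides it; move -1 to the remainder.
  remainder v³ - v²w + w² - v - 1 ≠ 0; add h_3 = v³ - v²w + w² - v - 1 to the basis.

The other S-polynomials (S(f_1,h_3), S(f_2,h_3)) all reduce to 0 modulo the current basis, so we have a Gröbner basis.
Inter-reduce: drop elements whose leading term is divisible by another's, tail-reduce, and make monic.
Reduced Gröbner basis: {v³ - v²w + w² - v - 1, u + v - w - 1}.
Label its elements g_1 = v³ - v²w + w² - v - 1, g_2 = u + v - w - 1.

Reduce p = u² - uv + v² - uw - vw - u - v modulo G:
  leading term u²: subtract (u)·g_2 from u² - uv + v² - uw - vw - u - v → uv + v² - vw - v
  leading term uv: subtract (v)·g_2 from uv + v² - vw - v → 0
  normal form = 0.
Since the normal form is 0, p ∈ I.

The remainder on division by a Gröbner basis is unique — it is the normal form.

u² - uv + v² - uw - vw - u - v lies in I (it reduces to 0).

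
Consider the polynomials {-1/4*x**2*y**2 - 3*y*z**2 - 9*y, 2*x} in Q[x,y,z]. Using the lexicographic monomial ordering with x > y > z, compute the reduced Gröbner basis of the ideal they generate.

G = {x, y*z**2 + 3*y}

f_1 = -1/4*x**2*y**2 - 3*y*z**2 - 9*y, LT = x**2*y**2.
f_2 = 2*x, LT = x.

S(f_1,f_2): lcm = x**2*y**2. S = 12*y*z**2 + 36*y.
  leading term y*z**2: no divisor's leading term divides it; move 12*y*z**2 to the remainder.
  leading term y: no divisor's leading term divides it; move 36*y to the remainder.
  remainder 12*y*z**2 + 36*y ≠ 0; add g_3 = 12*y*z**2 + 36*y to the basis.

S(f_1,g_3): lcm = x**2*y**2*z**2. S = -3*x**2*y**2 + 12*y*z**4 + 36*y*z**2.
  leading term x**2*y**2: subtract (12)·f_1 from -3*x**2*y**2 + 12*y*z**4 + 36*y*z**2 → 12*y*z**4 + 72*y*z**2 + 108*y
  leading term y*z**4: subtract (z**2)·g_3 from 12*y*z**4 + 72*y*z**2 + 108*y → 36*y*z**2 + 108*y
  leading term y*z**2: subtract (3)·g_3 from 36*y*z**2 + 108*y → 0
  remainder 0.

S(f_2,g_3): leading monomials are coprime, so the S-polynomial reduces to 0 (Buchberger's first criterion).
Every S-polynomial of the final basis reduces to 0, so we have a Gröbner basis.
Inter-reduce: drop elements whose leading term is divisible by another's, tail-reduce, and make monic.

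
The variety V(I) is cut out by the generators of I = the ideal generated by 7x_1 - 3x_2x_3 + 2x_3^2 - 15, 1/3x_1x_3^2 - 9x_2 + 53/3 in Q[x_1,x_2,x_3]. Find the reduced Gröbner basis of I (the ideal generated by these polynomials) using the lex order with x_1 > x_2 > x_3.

G = {x_1 - 3/7x_2x_3 + 2/7x_3^2 - 15/7, x_2x_3^3 - 63x_2 - 2/3x_3^4 + 5x_3^2 + 371/3}

f_1 = 7x_1 - 3x_2x_3 + 2x_3^2 - 15, LT = x_1.
f_2 = 1/3x_1x_3^2 - 9x_2 + 53/3, LT = x_1x_3^2.

S(f_1,f_2): lcm = x_1x_3^2. S = -3/7x_2x_3^3 + 27x_2 + 2/7x_3^4 - 15/7x_3^2 - 53.
  reduce S modulo (f_1, f_2):
  remainder -3/7x_2x_3^3 + 27x_2 + 2/7x_3^4 - 15/7x_3^2 - 53 ≠ 0; add g_3 = -3/7x_2x_3^3 + 27x_2 + 2/7x_3^4 - 15/7x_3^2 - 53 to the basis.

The other S-polynomials (S(f_1,g_3), S(f_2,g_3)) all reduce to 0 modulo the current basis, so we have a Gröbner basis.
Inter-reduce: drop elements whose leading term is divisible by another's, tail-reduce, and make monic.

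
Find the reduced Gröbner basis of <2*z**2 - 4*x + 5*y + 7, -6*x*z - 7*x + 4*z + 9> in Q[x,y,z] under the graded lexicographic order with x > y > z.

This is the nonlinear analogue of row-reducing a linear system.

f_1 = 2*z**2 - 4*x + 5*y + 7, LT = z**2.
f_2 = -6*x*z - 7*x + 4*z + 9, LT = x*z.

S(f_1,f_2): lcm = x*z**2. S = -2*x**2 + 5/2*x*y - 7/6*x*z + 2/3*z**2 + 7/2*x + 3/2*z.
  reduce S modulo (f_1, f_2):
  remainder -2*x**2 + 5/2*x*y + 223/36*x - 5/3*y + 13/18*z - 49/12 ≠ 0; add g_3 = -2*x**2 + 5/2*x*y + 223/36*x - 5/3*y + 13/18*z - 49/12 to the basis.

The other S-polynomials (S(f_1,g_3), S(f_2,g_3)) all reduce to 0 modulo the current basis, so we have a Gröbner basis.

G = {x**2 - 5/4*x*y - 223/72*x + 5/6*y - 13/36*z + 49/24, x*z + 7/6*x - 2/3*z - 3/2, z**2 - 2*x + 5/2*y + 7/2}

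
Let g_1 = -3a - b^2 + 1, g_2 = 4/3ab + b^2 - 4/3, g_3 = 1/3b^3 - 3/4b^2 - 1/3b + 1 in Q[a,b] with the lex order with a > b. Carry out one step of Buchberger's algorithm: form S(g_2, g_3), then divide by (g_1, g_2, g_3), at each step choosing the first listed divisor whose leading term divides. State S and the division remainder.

lcm(LM(g_2), LM(g_3)) = ab^3.
S = (lcm/LT(g_2))·g_2 − (lcm/LT(g_3))·g_3 = 9/4ab^2 + ab - 3a + 3/4b^4 - b^2.
Reduce S modulo (g_1, g_2, g_3) in that order:
  leading term ab^2: subtract (-3/4b^2)·g_1 from 9/4ab^2 + ab - 3a + 3/4b^4 - b^2 → ab - 3a - 1/4b^2
  leading term ab: subtract (-1/3b)·g_1 from ab - 3a - 1/4b^2 → -3a - 1/3b^3 - 1/4b^2 + 1/3b
  leading term a: subtract (1)·g_1 from -3a - 1/3b^3 - 1/4b^2 + 1/3b → -1/3b^3 + 3/4b^2 + 1/3b - 1
  leading term b^3: subtract (-1)·g_3 from -1/3b^3 + 3/4b^2 + 1/3b - 1 → 0
The remainder is 0, so this S-polynomial contributes no new basis element.

S(g_2, g_3) = 9/4ab^2 + ab - 3a + 3/4b^4 - b^2; remainder on division = 0.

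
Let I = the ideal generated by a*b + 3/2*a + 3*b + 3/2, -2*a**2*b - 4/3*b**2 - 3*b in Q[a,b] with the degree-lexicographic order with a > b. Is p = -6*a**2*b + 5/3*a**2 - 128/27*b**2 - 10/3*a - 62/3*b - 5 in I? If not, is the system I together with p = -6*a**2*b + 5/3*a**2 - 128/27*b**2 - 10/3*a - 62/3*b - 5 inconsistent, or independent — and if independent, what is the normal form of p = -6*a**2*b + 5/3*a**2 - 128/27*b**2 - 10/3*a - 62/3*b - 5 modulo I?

First compute the reduced Gröbner basis of I by Buchberger's algorithm.
f_1 = a*b + 3/2*a + 3*b + 3/2, LT = a*b.
f_2 = -2*a**2*b - 4/3*b**2 - 3*b, LT = a**2*b.

S(f_1,f_2): lcm = a**2*b. S = 3/2*a**2 + 3*a*b - 2/3*b**2 + 3/2*a - 3/2*b.
  leading term a**2: no divisor's leading term divides it; move 3/2*a**2 to the remainder.
  leading term a*b: subtract (3)·f_1 from 3*a*b - 2/3*b**2 + 3/2*a - 3/2*b → -2/3*b**2 - 3*a - 21/2*b - 9/2
  leading term b**2: no divisor's leading term divides it; move -2/3*b**2 to the remainder.
  leading term a: no divisor's leading term divides it; move -3*a to the remainder.
  leading term b: no divisor's leading term divides it; move -21/2*b to the remainder.
  leading term 1: no divisor's leading term divides it; move -9/2 to the remainder.
  remainder 3/2*a**2 - 2/3*b**2 - 3*a - 21/2*b - 9/2 ≠ 0; add h_3 = 3/2*a**2 - 2/3*b**2 - 3*a - 21/2*b - 9/2 to the basis.

S(f_1,h_3): lcm = a**2*b. S = 4/9*b**3 + 3/2*a**2 + 5*a*b + 7*b**2 + 3/2*a + 3*b.
  leading term b**3: no divisor's leading term divides it; move 4/9*b**3 to the remainder.
  leading term a**2: subtract (1)·h_3 from 3/2*a**2 + 5*a*b + 7*b**2 + 3/2*a + 3*b → 5*a*b + 23/3*b**2 + 9/2*a + 27/2*b + 9/2
  leading term a*b: subtract (5)·f_1 from 5*a*b + 23/3*b**2 + 9/2*a + 27/2*b + 9/2 → 23/3*b**2 - 3*a - 3/2*b - 3
  leading term b**2: no divisor's leading term divides it; move 23/3*b**2 to the remainder.
  leading term a: no divisor's leading term divides it; move -3*a to the remainder.
  leading term b: no divisor's leading term divides it; move -3/2*b to the remainder.
  leading term 1: no divisor's leading term divides it; move -3 to the remainder.
  remainder 4/9*b**3 + 23/3*b**2 - 3*a - 3/2*b - 3 ≠ 0; add h_4 = 4/9*b**3 + 23/3*b**2 - 3*a - 3/2*b - 3 to the basis.

The other S-polynomials (S(f_2,h_3), S(f_1,h_4), S(f_2,h_4), S(h_3,h_4)) all reduce to 0 modulo the current basis, so we have a Gröbner basis.
Inter-reduce: drop elements whose leading term is divisible by another's, tail-reduce, and make monic.
Reduced Gröbner basis: {b**3 + 69/4*b**2 - 27/4*a - 27/8*b - 27/4, a**2 - 4/9*b**2 - 2*a - 7*b - 3, a*b + 3/2*a + 3*b + 3/2}.
Label its elements g_1 = b**3 + 69/4*b**2 - 27/4*a - 27/8*b - 27/4, g_2 = a**2 - 4/9*b**2 - 2*a - 7*b - 3, g_3 = a*b + 3/2*a + 3*b + 3/2.

Reduce p = -6*a**2*b + 5/3*a**2 - 128/27*b**2 - 10/3*a - 62/3*b - 5 modulo G:
  leading term a**2*b: subtract (-6*b)·g_2 from -6*a**2*b + 5/3*a**2 - 128/27*b**2 - 10/3*a - 62/3*b - 5 → -8/3*b**3 + 5/3*a**2 - 12*a*b - 1262/27*b**2 - 10/3*a - 116/3*b - 5
  leading term b**3: subtract (-8/3)·g_1 from -8/3*b**3 + 5/3*a**2 - 12*a*b - 1262/27*b**2 - 10/3*a - 116/3*b - 5 → 5/3*a**2 - 12*a*b - 20/27*b**2 - 64/3*a - 143/3*b - 23
  leading term a**2: subtract (5/3)·g_2 from 5/3*a**2 - 12*a*b - 20/27*b**2 - 64/3*a - 143/3*b - 23 → -12*a*b - 18*a - 36*b - 18
  leading term a*b: subtract (-12)·g_3 from -12*a*b - 18*a - 36*b - 18 → 0
  normal form = 0.
Since the normal form is 0, p ∈ I.

-6*a**2*b + 5/3*a**2 - 128/27*b**2 - 10/3*a - 62/3*b - 5 lies in I (it reduces to 0).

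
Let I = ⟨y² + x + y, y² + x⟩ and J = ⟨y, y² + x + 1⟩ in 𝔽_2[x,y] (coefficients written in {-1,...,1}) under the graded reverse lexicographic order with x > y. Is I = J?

No, the ideals differ.

For a fixed monomial order, each ideal has a unique reduced Gröbner basis; comparing bases decides equality.
Buchberger on the first generating set:
f_1 = y² + x + y, LT = y².
f_2 = y² + x, LT = y².

S(f_1,f_2): lcm = y². S = y.
  leading term y: no divisor's leading term divides it; move y to the remainder.
  remainder y ≠ 0; add g_3 = y to the basis.

S(f_1,g_3): lcm = y². S = x + y.
  leading term x: no divisor's leading term divides it; move x to the remainder.
  leading term y: subtract (1)·g_3 from y → 0
  remainder x ≠ 0; add g_4 = x to the basis.

S(f_2,g_3): lcm = y². S = x.
  leading term x: subtract (1)·g_4 from x → 0
  remainder 0.

S(f_1,g_4): leading monomials are coprime, so the S-polynomial reduces to 0 (Buchberger's first criterion).
S(f_2,g_4): leading monomials are coprime, so the S-polynomial reduces to 0 (Buchberger's first criterion).
S(g_3,g_4): leading monomials are coprime, so the S-polynomial reduces to 0 (Buchberger's first criterion).
Every S-polynomial of the final basis reduces to 0, so we have a Gröbner basis.
Inter-reduce: drop elements whose leading term is divisible by another's, tail-reduce, and make monic.
Reduced Gröbner basis: {x, y}.

Buchberger on the second generating set:
h_1 = y, LT = y.
h_2 = y² + x + 1, LT = y².

S(h_1,h_2): lcm = y². S = x + 1.
  leading term x: no divisor's leading term divides it; move x to the remainder.
  leading term 1: no divisor's leading term divides it; move 1 to the remainder.
  remainder x + 1 ≠ 0; add k_3 = x + 1 to the basis.

S(h_1,k_3): leading monomials are coprime, so the S-polynomial reduces to 0 (Buchberger's first criterion).
S(h_2,k_3): leading monomials are coprime, so the S-polynomial reduces to 0 (Buchberger's first criterion).
Every S-polynomial of the final basis reduces to 0, so we have a Gröbner basis.
Inter-reduce: drop elements whose leading term is divisible by another's, tail-reduce, and make monic.
Reduced Gröbner basis: {x + 1, y}.

The bases are distinct; the ideals are different.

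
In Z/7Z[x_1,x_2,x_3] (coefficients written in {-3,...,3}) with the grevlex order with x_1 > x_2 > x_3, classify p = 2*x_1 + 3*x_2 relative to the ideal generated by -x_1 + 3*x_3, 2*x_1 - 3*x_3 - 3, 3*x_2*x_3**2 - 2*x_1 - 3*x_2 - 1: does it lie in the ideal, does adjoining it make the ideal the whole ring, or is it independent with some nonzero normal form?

First compute the reduced Gröbner basis of I by Buchberger's algorithm.
f_1 = -x_1 + 3*x_3, LT = x_1.
f_2 = 2*x_1 - 3*x_3 - 3, LT = x_1.
f_3 = 3*x_2*x_3**2 - 2*x_1 - 3*x_2 - 1, LT = x_2*x_3**2.

S(f_1,f_2): lcm = x_1. S = 2*x_3 - 2.
  leading term x_3: no divisor's leading term divides it; move 2*x_3 to the remainder.
  leading term 1: no divisor's leading term divides it; move -2 to the remainder.
  remainder 2*x_3 - 2 ≠ 0; add h_4 = 2*x_3 - 2 to the basis.

The other S-polynomials (S(f_1,f_3), S(f_2,f_3), S(f_1,h_4), S(f_2,h_4), S(f_3,h_4)) all reduce to 0 modulo the current basis, so we have a Gröbner basis.
Inter-reduce: drop elements whose leading term is divisible by another's, tail-reduce, and make monic.
Reduced Gröbner basis: {x_1 - 3, x_3 - 1}.
Label its elements g_1 = x_1 - 3, g_2 = x_3 - 1.

Reduce p = 2*x_1 + 3*x_2 modulo G:
  leading term x_1: subtract (2)·g_1 from 2*x_1 + 3*x_2 → 3*x_2 - 1
  leading term x_2: no divisor's leading term divides it; move 3*x_2 to the remainder.
  leading term 1: no divisor's leading term divides it; move -1 to the remainder.
  normal form = 3*x_2 - 1.
The normal form is nonzero, so p ∉ I. Since p minus its normal form lies in I, I + (p) = I + (r) where r = 3*x_2 - 1; decide whether this ideal is the whole ring.
Run Buchberger on G together with r (pairs among the g_i already reduce to 0 since G is a Gröbner basis):
g_1 = x_1 - 3, LT = x_1.
g_2 = x_3 - 1, LT = x_3.
r = 3*x_2 - 1, LT = x_2.

The S-polynomials (S(g_1,g_2), S(g_1,r), S(g_2,r)) all reduce to 0 modulo the current basis, so we have a Gröbner basis.
Inter-reduce: drop elements whose leading term is divisible by another's, tail-reduce, and make monic.
Reduced Gröbner basis: {x_1 - 3, x_2 + 2, x_3 - 1}.
The reduced Gröbner basis of I + (p) is {x_1 - 3, x_2 + 2, x_3 - 1} ≠ {1}, a proper ideal, so the enlarged system stays consistent: p is independent of I, with normal form 3*x_2 - 1.

2*x_1 + 3*x_2 is independent of I; its normal form modulo I is 3*x_2 - 1.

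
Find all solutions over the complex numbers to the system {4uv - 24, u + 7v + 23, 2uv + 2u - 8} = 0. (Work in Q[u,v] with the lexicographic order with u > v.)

{(-2, -3)}

Compute a lex Gröbner basis by Buchberger's algorithm.
f_1 = 4uv - 24, LT = uv.
f_2 = u + 7v + 23, LT = u.
f_3 = 2uv + 2u - 8, LT = uv.

S(f_1,f_2): lcm = uv. S = -7v^2 - 23v - 6.
  reduce S modulo (f_1, f_2, f_3):
  remainder -7v^2 - 23v - 6 ≠ 0; add h_4 = -7v^2 - 23v - 6 to the basis.

S(f_1,f_3): lcm = uv. S = -u - 2.
  reduce S modulo (f_1, f_2, f_3, h_4):
  remainder 7v + 21 ≠ 0; add h_5 = 7v + 21 to the basis.

The other S-polynomials (S(f_2,f_3), S(f_1,h_4), S(f_2,h_4), S(f_3,h_4), S(f_1,h_5), S(f_2,h_5), S(f_3,h_5), S(h_4,h_5)) all reduce to 0 modulo the current basis, so we have a Gröbner basis.
Inter-reduce: drop elements whose leading term is divisible by another's, tail-reduce, and make monic.
Reduced Gröbner basis: {u + 2, v + 3}.

Since the basis is lex-ordered, v + 3 is univariate in v. Its roots are {-3}. Back-substituting each root into the other basis elements fixes the other coordinates.
  v = -3: the earlier basis element becomes u + 2 = 0, giving u = -2 — point (-2, -3).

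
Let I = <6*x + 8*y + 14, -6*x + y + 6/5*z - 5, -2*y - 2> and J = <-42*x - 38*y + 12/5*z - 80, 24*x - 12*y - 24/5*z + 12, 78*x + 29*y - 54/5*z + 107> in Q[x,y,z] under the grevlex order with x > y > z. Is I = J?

Since reduced Gröbner bases are canonical representatives of ideals under a given ordering, it suffices to compute and compare them.
Buchberger on the first generating set:
f_1 = 6*x + 8*y + 14, LT = x.
f_2 = -6*x + y + 6/5*z - 5, LT = x.
f_3 = -2*y - 2, LT = y.

S(f_1,f_2): lcm = x. S = 3/2*y + 1/5*z + 3/2.
  leading term y: subtract (-3/4)·f_3 from 3/2*y + 1/5*z + 3/2 → 1/5*z
  leading term z: no divisor's leading term divides it; move 1/5*z to the remainder.
  remainder 1/5*z ≠ 0; add g_4 = 1/5*z to the basis.

S(f_1,f_3): leading monomials are coprime, so the S-polynomial reduces to 0 (Buchberger's first criterion).
S(f_2,f_3): leading monomials are coprime, so the S-polynomial reduces to 0 (Buchberger's first criterion).
S(f_1,g_4): leading monomials are coprime, so the S-polynomial reduces to 0 (Buchberger's first criterion).
S(f_2,g_4): leading monomials are coprime, so the S-polynomial reduces to 0 (Buchberger's first criterion).
S(f_3,g_4): leading monomials are coprime, so the S-polynomial reduces to 0 (Buchberger's first criterion).
Every S-polynomial of the final basis reduces to 0, so we have a Gröbner basis.
Inter-reduce: drop elements whose leading term is divisible by another's, tail-reduce, and make monic.
Reduced Gröbner basis: {x + 1, y + 1, z}.

Buchberger on the second generating set:
h_1 = -42*x - 38*y + 12/5*z - 80, LT = x.
h_2 = 24*x - 12*y - 24/5*z + 12, LT = x.
h_3 = 78*x + 29*y - 54/5*z + 107, LT = x.

S(h_1,h_2): lcm = x. S = 59/42*y + 1/7*z + 59/42.
  leading term y: no divisor's leading term divides it; move 59/42*y to the remainder.
  leading term z: no divisor's leading term divides it; move 1/7*z to the remainder.
  leading term 1: no divisor's leading term divides it; move 59/42 to the remainder.
  remainder 59/42*y + 1/7*z + 59/42 ≠ 0; add k_4 = 59/42*y + 1/7*z + 59/42 to the basis.

S(h_1,h_3): lcm = x. S = 97/182*y + 37/455*z + 97/182.
  leading term y: subtract (291/767)·k_4 from 97/182*y + 37/455*z + 97/182 → 8/295*z
  leading term z: no divisor's leading term divides it; move 8/295*z to the remainder.
  remainder 8/295*z ≠ 0; add k_5 = 8/295*z to the basis.

S(h_2,h_3): lcm = x. S = -34/39*y - 4/65*z - 34/39.
  leading term y: subtract (-476/767)·k_4 from -34/39*y - 4/65*z - 34/39 → 8/295*z
  leading term z: subtract (1)·k_5 from 8/295*z → 0
  remainder 0.

S(h_1,k_4): leading monomials are coprime, so the S-polynomial reduces to 0 (Buchberger's first criterion).
S(h_2,k_4): leading monomials are coprime, so the S-polynomial reduces to 0 (Buchberger's first criterion).
S(h_3,k_4): leading monomials are coprime, so the S-polynomial reduces to 0 (Buchberger's first criterion).
S(h_1,k_5): leading monomials are coprime, so the S-polynomial reduces to 0 (Buchberger's first criterion).
S(h_2,k_5): leading monomials are coprime, so the S-polynomial reduces to 0 (Buchberger's first criterion).
S(h_3,k_5): leading monomials are coprime, so the S-polynomial reduces to 0 (Buchberger's first criterion).
S(k_4,k_5): leading monomials are coprime, so the S-polynomial reduces to 0 (Buchberger's first criterion).
Every S-polynomial of the final basis reduces to 0, so we have a Gröbner basis.
Inter-reduce: drop elements whose leading term is divisible by another's, tail-reduce, and make monic.
Reduced Gröbner basis: {x + 1, y + 1, z}.

Same reduced basis, so the two generating sets span the same ideal.
The choice of monomial ordering does not affect the verdict — as long as both bases are computed under the same ordering, their equality decides ideal equality.

Yes, the ideals are equal.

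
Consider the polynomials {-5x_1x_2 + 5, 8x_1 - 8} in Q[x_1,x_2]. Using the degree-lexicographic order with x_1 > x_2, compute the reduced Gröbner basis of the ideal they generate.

f_1 = -5x_1x_2 + 5, LT = x_1x_2.
f_2 = 8x_1 - 8, LT = x_1.

S(f_1,f_2): lcm = x_1x_2. S = x_2 - 1.
  reduce S modulo (f_1, f_2):
  remainder x_2 - 1 ≠ 0; add g_3 = x_2 - 1 to the basis.

The other S-polynomials (S(f_1,g_3), S(f_2,g_3)) all reduce to 0 modulo the current basis, so we have a Gröbner basis.
Inter-reduce: drop elements whose leading term is divisible by another's, tail-reduce, and make monic.

G = {x_1 - 1, x_2 - 1}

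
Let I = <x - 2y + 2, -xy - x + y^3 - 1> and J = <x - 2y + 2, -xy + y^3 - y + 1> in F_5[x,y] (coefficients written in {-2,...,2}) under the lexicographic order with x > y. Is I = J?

Two ideals are equal iff their reduced Gröbner bases coincide (the reduced basis is unique for a fixed ordering).
Buchberger on the first generating set:
f_1 = x - 2y + 2, LT = x.
f_2 = -xy - x + y^3 - 1, LT = xy.

S(f_1,f_2): lcm = xy. S = -x + y^3 - 2y^2 + 2y - 1.
  leading term x: subtract (-1)·f_1 from -x + y^3 - 2y^2 + 2y - 1 → y^3 - 2y^2 + 1
  leading term y^3: no divisor's leading term divides it; move y^3 to the remainder.
  leading term y^2: no divisor's leading term divides it; move -2y^2 to the remainder.
  leading term 1: no divisor's leading term divides it; move 1 to the remainder.
  remainder y^3 - 2y^2 + 1 ≠ 0; add g_3 = y^3 - 2y^2 + 1 to the basis.

The other S-polynomials (S(f_1,g_3), S(f_2,g_3)) all reduce to 0 modulo the current basis, so we have a Gröbner basis.
Inter-reduce: drop elements whose leading term is divisible by another's, tail-reduce, and make monic.
Reduced Gröbner basis: {x - 2y + 2, y^3 - 2y^2 + 1}.

Buchberger on the second generating set:
h_1 = x - 2y + 2, LT = x.
h_2 = -xy + y^3 - y + 1, LT = xy.

S(h_1,h_2): lcm = xy. S = y^3 - 2y^2 + y + 1.
  leading term y^3: no divisor's leading term divides it; move y^3 to the remainder.
  leading term y^2: no divisor's leading term divides it; move -2y^2 to the remainder.
  leading term y: no divisor's leading term divides it; move y to the remainder.
  leading term 1: no divisor's leading term divides it; move 1 to the remainder.
  remainder y^3 - 2y^2 + y + 1 ≠ 0; add k_3 = y^3 - 2y^2 + y + 1 to the basis.

The other S-polynomials (S(h_1,k_3), S(h_2,k_3)) all reduce to 0 modulo the current basis, so we have a Gröbner basis.
Inter-reduce: drop elements whose leading term is divisible by another's, tail-reduce, and make monic.
Reduced Gröbner basis: {x - 2y + 2, y^3 - 2y^2 + y + 1}.

Since the reduced bases disagree, the two ideals are not the same.
The same test decides containment: I ⊆ J iff every generator of I reduces to 0 modulo a Gröbner basis of J.

No, the ideals differ.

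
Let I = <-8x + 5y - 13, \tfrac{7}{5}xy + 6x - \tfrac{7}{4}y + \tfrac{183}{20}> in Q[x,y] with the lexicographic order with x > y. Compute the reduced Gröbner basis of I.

G = {x - \tfrac{5}{8}y + \tfrac{13}{8}, y^{2} - \tfrac{11}{35}y - \tfrac{24}{35}}

f_1 = -8x + 5y - 13, LT = x.
f_2 = \tfrac{7}{5}xy + 6x - \tfrac{7}{4}y + \tfrac{183}{20}, LT = xy.

S(f_1,f_2): lcm = xy. S = -\tfrac{30}{7}x - \tfrac{5}{8}y^{2} + \tfrac{23}{8}y - \tfrac{183}{28}.
  leading term x: subtract (\tfrac{15}{28})·f_1 from -\tfrac{30}{7}x - \tfrac{5}{8}y^{2} + \tfrac{23}{8}y - \tfrac{183}{28} → -\tfrac{5}{8}y^{2} + \tfrac{11}{56}y + \tfrac{3}{7}
  leading term y^{2}: no divisor's leading term divides it; move -\tfrac{5}{8}y^{2} to the remainder.
  leading term y: no divisor's leading term divides it; move \tfrac{11}{56}y to the remainder.
  leading term 1: no divisor's leading term divides it; move \tfrac{3}{7} to the remainder.
  remainder -\tfrac{5}{8}y^{2} + \tfrac{11}{56}y + \tfrac{3}{7} ≠ 0; add g_3 = -\tfrac{5}{8}y^{2} + \tfrac{11}{56}y + \tfrac{3}{7} to the basis.

The other S-polynomials (S(f_1,g_3), S(f_2,g_3)) all reduce to 0 modulo the current basis, so we have a Gröbner basis.
Inter-reduce: drop elements whose leading term is divisible by another's, tail-reduce, and make monic.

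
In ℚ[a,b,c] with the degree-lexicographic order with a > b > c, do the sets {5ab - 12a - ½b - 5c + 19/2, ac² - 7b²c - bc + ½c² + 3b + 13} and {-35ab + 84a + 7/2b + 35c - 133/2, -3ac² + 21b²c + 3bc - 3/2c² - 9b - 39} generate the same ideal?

Equality of ideals is decidable: compute both reduced Gröbner bases (unique for the ordering) and check whether they agree.
Buchberger on the first generating set:
f_1 = 5ab - 12a - ½b - 5c + 19/2, LT = ab.
f_2 = ac² - 7b²c - bc + ½c² + 3b + 13, LT = ac².

S(f_1,f_2): lcm = abc². S = 7b³c - 12/5ac² + b²c - ⅗bc² - c³ - 3b² + 19/10c² - 13b.
  leading term b³c: no divisor's leading term divides it; move 7b³c to the remainder.
  leading term ac²: subtract (-12/5)·f_2 from -12/5ac² + b²c - ⅗bc² - c³ - 3b² + 19/10c² - 13b → -79/5b²c - ⅗bc² - c³ - 3b² - 12/5bc + 31/10c² - 29/5b + 156/5
  leading term b²c: no divisor's leading term divides it; move -79/5b²c to the remainder.
  leading term bc²: no divisor's leading term divides it; move -⅗bc² to the remainder.
  leading term c³: no divisor's leading term divides it; move -c³ to the remainder.
  leading term b²: no divisor's leading term divides it; move -3b² to the remainder.
  leading term bc: no divisor's leading term divides it; move -12/5bc to the remainder.
  leading term c²: no divisor's leading term divides it; move 31/10c² to the remainder.
  leading term b: no divisor's leading term divides it; move -29/5b to the remainder.
  leading term 1: no divisor's leading term divides it; move 156/5 to the remainder.
  remainder 7b³c - 79/5b²c - ⅗bc² - c³ - 3b² - 12/5bc + 31/10c² - 29/5b + 156/5 ≠ 0; add g_3 = 7b³c - 79/5b²c - ⅗bc² - c³ - 3b² - 12/5bc + 31/10c² - 29/5b + 156/5 to the basis.

The other S-polynomials (S(f_1,g_3), S(f_2,g_3)) all reduce to 0 modulo the current basis, so we have a Gröbner basis.
Inter-reduce: drop elements whose leading term is divisible by another's, tail-reduce, and make monic.
Reduced Gröbner basis: {b³c - 79/35b²c - 3/35bc² - 1/7c³ - 3/7b² - 12/35bc + 31/70c² - 29/35b + 156/35, ac² - 7b²c - bc + ½c² + 3b + 13, ab - 12/5a - 1/10b - c + 19/10}.

Buchberger on the second generating set:
h_1 = -35ab + 84a + 7/2b + 35c - 133/2, LT = ab.
h_2 = -3ac² + 21b²c + 3bc - 3/2c² - 9b - 39, LT = ac².

S(h_1,h_2): lcm = abc². S = 7b³c - 12/5ac² + b²c - ⅗bc² - c³ - 3b² + 19/10c² - 13b.
  leading term b³c: no divisor's leading term divides it; move 7b³c to the remainder.
  leading term ac²: subtract (⅘)·h_2 from -12/5ac² + b²c - ⅗bc² - c³ - 3b² + 19/10c² - 13b → -79/5b²c - ⅗bc² - c³ - 3b² - 12/5bc + 31/10c² - 29/5b + 156/5
  leading term b²c: no divisor's leading term divides it; move -79/5b²c to the remainder.
  leading term bc²: no divisor's leading term divides it; move -⅗bc² to the remainder.
  leading term c³: no divisor's leading term divides it; move -c³ to the remainder.
  leading term b²: no divisor's leading term divides it; move -3b² to the remainder.
  leading term bc: no divisor's leading term divides it; move -12/5bc to the remainder.
  leading term c²: no divisor's leading term divides it; move 31/10c² to the remainder.
  leading term b: no divisor's leading term divides it; move -29/5b to the remainder.
  leading term 1: no divisor's leading term divides it; move 156/5 to the remainder.
  remainder 7b³c - 79/5b²c - ⅗bc² - c³ - 3b² - 12/5bc + 31/10c² - 29/5b + 156/5 ≠ 0; add k_3 = 7b³c - 79/5b²c - ⅗bc² - c³ - 3b² - 12/5bc + 31/10c² - 29/5b + 156/5 to the basis.

The other S-polynomials (S(h_1,k_3), S(h_2,k_3)) all reduce to 0 modulo the current basis, so we have a Gröbner basis.
Inter-reduce: drop elements whose leading term is divisible by another's, tail-reduce, and make monic.
Reduced Gröbner basis: {b³c - 79/35b²c - 3/35bc² - 1/7c³ - 3/7b² - 12/35bc + 31/70c² - 29/35b + 156/35, ac² - 7b²c - bc + ½c² + 3b + 13, ab - 12/5a - 1/10b - c + 19/10}.

The two bases agree; hence the ideals are identical.
The choice of monomial ordering does not affect the verdict — as long as both bases are computed under the same ordering, their equality decides ideal equality.

Yes, the ideals are equal.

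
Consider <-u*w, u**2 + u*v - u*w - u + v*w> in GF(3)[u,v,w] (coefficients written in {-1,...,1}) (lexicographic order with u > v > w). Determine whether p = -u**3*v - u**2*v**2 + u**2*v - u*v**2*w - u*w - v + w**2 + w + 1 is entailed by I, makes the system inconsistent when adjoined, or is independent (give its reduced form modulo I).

-u**3*v - u**2*v**2 + u**2*v - u*v**2*w - u*w - v + w**2 + w + 1 is independent of I; its normal form modulo I is -v + w**2 + w + 1.

First compute the reduced Gröbner basis of I by Buchberger's algorithm.
f_1 = -u*w, LT = u*w.
f_2 = u**2 + u*v - u*w - u + v*w, LT = u**2.

S(f_1,f_2): lcm = u**2*w. S = -u*v*w + u*w**2 + u*w - v*w**2.
  leading term u*v*w: subtract (v)·f_1 from -u*v*w + u*w**2 + u*w - v*w**2 → u*w**2 + u*w - v*w**2
  leading term u*w**2: subtract (-w)·f_1 from u*w**2 + u*w - v*w**2 → u*w - v*w**2
  leading term u*w: subtract (-1)·f_1 from u*w - v*w**2 → -v*w**2
  leading term v*w**2: no divisor's leading term divides it; move -v*w**2 to the remainder.
  remainder -v*w**2 ≠ 0; add h_3 = -v*w**2 to the basis.

The other S-polynomials (S(f_1,h_3), S(f_2,h_3)) all reduce to 0 modulo the current basis, so we have a Gröbner basis.
Inter-reduce: drop elements whose leading term is divisible by another's, tail-reduce, and make monic.
Reduced Gröbner basis: {u**2 + u*v - u + v*w, u*w, v*w**2}.
Label its elements g_1 = u**2 + u*v - u + v*w, g_2 = u*w, g_3 = v*w**2.

Reduce p = -u**3*v - u**2*v**2 + u**2*v - u*v**2*w - u*w - v + w**2 + w + 1 modulo G:
  leading term u**3*v: subtract (-u*v)·g_1 from -u**3*v - u**2*v**2 + u**2*v - u*v**2*w - u*w - v + w**2 + w + 1 → -u*w - v + w**2 + w + 1
  leading term u*w: subtract (-1)·g_2 from -u*w - v + w**2 + w + 1 → -v + w**2 + w + 1
  leading term v: no divisor's leading term divides it; move -v to the remainder.
  leading term w**2: no divisor's leading term divides it; move w**2 to the remainder.
  leading term w: no divisor's leading term divides it; move w to the remainder.
  leading term 1: no divisor's leading term divides it; move 1 to the remainder.
  normal form = -v + w**2 + w + 1.
The normal form is nonzero, so p ∉ I. Since p minus its normal form lies in I, I + (p) = I + (r) where r = -v + w**2 + w + 1; decide whether this ideal is the whole ring.
Run Buchberger on G together with r (pairs among the g_i already reduce to 0 since G is a Gröbner basis):
g_1 = u**2 + u*v - u + v*w, LT = u**2.
g_2 = u*w, LT = u*w.
g_3 = v*w**2, LT = v*w**2.
r = -v + w**2 + w + 1, LT = v.

S(g_3,r): lcm = v*w**2. S = w**4 + w**3 + w**2.
  leading term w**4: no divisor's leading term divides it; move w**4 to the remainder.
  leading term w**3: no divisor's leading term divides it; move w**3 to the remainder.
  leading term w**2: no divisor's leading term divides it; move w**2 to the remainder.
  remainder w**4 + w**3 + w**2 ≠ 0; add m_5 = w**4 + w**3 + w**2 to the basis.

The other S-polynomials (S(g_1,g_2), S(g_1,g_3), S(g_1,r), S(g_2,g_3), S(g_2,r), S(g_1,m_5), S(g_2,m_5), S(g_3,m_5), S(r,m_5)) all reduce to 0 modulo the current basis, so we have a Gröbner basis.
Inter-reduce: drop elements whose leading term is divisible by another's, tail-reduce, and make monic.
Reduced Gröbner basis: {u**2 + w**3 + w**2 + w, u*w, v - w**2 - w - 1, w**4 + w**3 + w**2}.
The reduced Gröbner basis of I + (p) is {u**2 + w**3 + w**2 + w, u*w, v - w**2 - w - 1, w**4 + w**3 + w**2} ≠ {1}, a proper ideal, so the enlarged system stays consistent: p is independent of I, with normal form -v + w**2 + w + 1.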